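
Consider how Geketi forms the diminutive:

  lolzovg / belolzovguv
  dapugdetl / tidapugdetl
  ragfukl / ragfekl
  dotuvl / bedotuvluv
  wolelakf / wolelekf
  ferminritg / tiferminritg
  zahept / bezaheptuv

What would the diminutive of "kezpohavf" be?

bekezpohavfuv

"kezpohavf" has second-to-last letter 'v'. The stems whose second-to-last letter is 'v' (lolzovg → belolzovguv, dotuvl → bedotuvluv) add be- … -uv around the stem.
The other patterns: stems whose second-to-last letter is 'k' change the last vowel to 'e'; stems whose second-to-last letter is 't' add the prefix ti-.
So kezpohavf → bekezpohavfuv.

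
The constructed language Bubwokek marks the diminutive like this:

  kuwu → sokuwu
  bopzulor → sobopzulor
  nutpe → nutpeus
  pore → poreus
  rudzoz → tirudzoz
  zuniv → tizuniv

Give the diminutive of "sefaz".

tisefaz

"sefaz" ends in -z. The one such stem in the data (rudzoz → tirudzoz) adds the prefix ti-, so the same rule applies.
So sefaz → tisefaz.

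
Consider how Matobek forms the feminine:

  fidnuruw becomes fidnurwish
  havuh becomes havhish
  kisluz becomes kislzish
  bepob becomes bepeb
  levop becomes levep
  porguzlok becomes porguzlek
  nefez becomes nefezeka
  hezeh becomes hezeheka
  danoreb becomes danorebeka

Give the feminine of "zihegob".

kisluz and nefez both end in -z yet inflect differently (kislzish, nefezeka), so the final letter is not what conditions the rule; the last vowel is.
"zihegob" has last vowel 'o'. The stems whose last vowel is 'o' (bepob → bepeb, levop → levep, porguzlok → porguzlek) change the last vowel to 'e'.
The other patterns: stems whose last vowel is 'u' delete the last vowel and add -ish; stems whose last vowel is 'e' add -eka.
So zihegob → zihegeb.

zihegeb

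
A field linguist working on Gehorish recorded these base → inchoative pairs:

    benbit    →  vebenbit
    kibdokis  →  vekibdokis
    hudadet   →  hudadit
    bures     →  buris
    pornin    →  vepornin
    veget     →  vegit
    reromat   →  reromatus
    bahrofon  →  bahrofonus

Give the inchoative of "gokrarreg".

gokrarrig

benbit and hudadet both end in -t yet inflect differently (vebenbit, hudadit), so the final letter is not what conditions the rule; the last vowel is.
"gokrarreg" has last vowel 'e'. The stems whose last vowel is 'e' (hudadet → hudadit, veget → vegit, bures → buris) change the last vowel to 'i'.
So gokrarreg → gokrarrig.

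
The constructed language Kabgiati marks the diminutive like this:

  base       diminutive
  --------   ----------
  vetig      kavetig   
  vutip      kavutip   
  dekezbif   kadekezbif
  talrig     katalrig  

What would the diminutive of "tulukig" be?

Every pair shown (vetig → kavetig, vutip → kavutip, dekezbif → kadekezbif, …) follows the same rule: add the prefix ka-.
So tulukig → katulukig.

katulukig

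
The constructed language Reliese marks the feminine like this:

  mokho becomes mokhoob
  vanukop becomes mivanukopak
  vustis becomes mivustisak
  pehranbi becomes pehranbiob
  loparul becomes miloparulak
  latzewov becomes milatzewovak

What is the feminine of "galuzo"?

latzewov and mokho both have last vowel 'o' yet inflect differently (milatzewovak, mokhoob), so the last vowel is not what conditions the rule; whether the stem ends in a vowel or a consonant is.
"galuzo" ends in a vowel. The stems ending in a vowel (mokho → mokhoob, pehranbi → pehranbiob) add -ob.
The other pattern: stems ending in a consonant add mi- … -ak around the stem.
So galuzo → galuzoob.

galuzoob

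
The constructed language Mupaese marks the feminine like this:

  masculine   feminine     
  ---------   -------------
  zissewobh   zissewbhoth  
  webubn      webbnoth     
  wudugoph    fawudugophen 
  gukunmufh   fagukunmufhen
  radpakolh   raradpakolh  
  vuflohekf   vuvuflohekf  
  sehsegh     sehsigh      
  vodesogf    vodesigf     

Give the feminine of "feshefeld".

"feshefeld" has second-to-last letter 'l'. The one such stem in the data (radpakolh → raradpakolh) repeats the first consonant+vowel as a prefix (as does vuflohekf), so the same rule applies.
So feshefeld → fefeshefeld.

fefeshefeld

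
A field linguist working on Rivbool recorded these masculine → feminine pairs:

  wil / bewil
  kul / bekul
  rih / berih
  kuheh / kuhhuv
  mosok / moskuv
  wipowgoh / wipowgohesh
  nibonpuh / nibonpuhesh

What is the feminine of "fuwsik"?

rih and kuheh both end in -h yet inflect differently (berih, kuhhuv), so the final letter is not what conditions the rule; the number of vowels is.
"fuwsik" has 2 vowels. The stems with 2 vowels (kuheh → kuhhuv, mosok → moskuv) delete the last vowel and add -uv.
So fuwsik → fuwskuv.

fuwskuv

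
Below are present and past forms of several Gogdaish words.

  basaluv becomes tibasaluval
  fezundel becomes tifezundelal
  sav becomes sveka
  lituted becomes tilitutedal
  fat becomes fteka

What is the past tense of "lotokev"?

sav and basaluv both end in -v yet inflect differently (sveka, tibasaluval), so the final letter is not what conditions the rule; the number of vowels is.
"lotokev" has 3 vowels. The stems with 3 vowels (lituted → tilitutedal, fezundel → tifezundelal, basaluv → tibasaluval) add ti- … -al around the stem.
The other pattern: stems with 1 vowel delete the last vowel and add -eka.
So lotokev → tilotokeval.

tilotokeval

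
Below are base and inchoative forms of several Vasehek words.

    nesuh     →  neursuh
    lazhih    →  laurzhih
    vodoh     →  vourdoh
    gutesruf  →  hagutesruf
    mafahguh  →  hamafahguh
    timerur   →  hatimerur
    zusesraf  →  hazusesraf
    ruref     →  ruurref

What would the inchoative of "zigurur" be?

hazigurur

vodoh and mafahguh both end in -h yet inflect differently (vourdoh, hamafahguh), so the final letter is not what conditions the rule; the number of vowels is.
"zigurur" has 3 vowels. The stems with 3 vowels (mafahguh → hamafahguh, zusesraf → hazusesraf, gutesruf → hagutesruf) add the prefix ha-.
So zigurur → hazigurur.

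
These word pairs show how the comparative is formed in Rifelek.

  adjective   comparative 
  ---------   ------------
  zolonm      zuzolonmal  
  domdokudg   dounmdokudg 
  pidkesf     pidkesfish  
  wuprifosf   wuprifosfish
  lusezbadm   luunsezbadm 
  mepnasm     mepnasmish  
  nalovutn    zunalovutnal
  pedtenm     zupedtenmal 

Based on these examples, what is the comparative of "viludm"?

lusezbadm and mepnasm both end in -m yet inflect differently (luunsezbadm, mepnasmish), so the final letter is not what conditions the rule; the second-to-last letter is.
"viludm" has second-to-last letter 'd'. The stems whose second-to-last letter is 'd' (domdokudg → dounmdokudg, lusezbadm → luunsezbadm) insert -un- after the first vowel.
So viludm → viunludm.

viunludm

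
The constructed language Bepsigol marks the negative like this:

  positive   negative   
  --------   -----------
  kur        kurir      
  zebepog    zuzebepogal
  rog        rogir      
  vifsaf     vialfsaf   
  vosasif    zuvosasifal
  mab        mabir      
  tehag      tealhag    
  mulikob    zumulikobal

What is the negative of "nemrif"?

nealmrif

"nemrif" has 2 vowels. The stems with 2 vowels (vifsaf → vialfsaf, tehag → tealhag) insert -al- after the first vowel.
The other patterns: stems with 1 vowel add -ir; stems with 3 vowels add zu- … -al around the stem.
So nemrif → nealmrif.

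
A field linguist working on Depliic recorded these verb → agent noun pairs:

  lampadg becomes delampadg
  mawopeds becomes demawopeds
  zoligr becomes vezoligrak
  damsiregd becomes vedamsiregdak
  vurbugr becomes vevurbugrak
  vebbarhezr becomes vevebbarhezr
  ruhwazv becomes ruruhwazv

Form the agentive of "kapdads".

dekapdads

"kapdads" has second-to-last letter 'd'. The stems whose second-to-last letter is 'd' (lampadg → delampadg, mawopeds → demawopeds) add the prefix de-.
The other patterns: stems whose second-to-last letter is 'g' add ve- … -ak around the stem; stems whose second-to-last letter is 'z' repeat the first consonant+vowel as a prefix.
So kapdads → dekapdads.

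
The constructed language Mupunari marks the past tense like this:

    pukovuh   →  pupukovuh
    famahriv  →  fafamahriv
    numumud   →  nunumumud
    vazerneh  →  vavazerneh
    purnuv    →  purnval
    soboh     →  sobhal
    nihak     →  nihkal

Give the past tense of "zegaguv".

zezegaguv

famahriv and purnuv both end in -v yet inflect differently (fafamahriv, purnval), so the final letter is not what conditions the rule; the number of vowels is.
"zegaguv" has 3 vowels. The stems with 3 vowels (pukovuh → pupukovuh, famahriv → fafamahriv, numumud → nunumumud) repeat the first consonant+vowel as a prefix.
The other pattern: stems with 2 vowels delete the last vowel and add -al.
So zegaguv → zezegaguv.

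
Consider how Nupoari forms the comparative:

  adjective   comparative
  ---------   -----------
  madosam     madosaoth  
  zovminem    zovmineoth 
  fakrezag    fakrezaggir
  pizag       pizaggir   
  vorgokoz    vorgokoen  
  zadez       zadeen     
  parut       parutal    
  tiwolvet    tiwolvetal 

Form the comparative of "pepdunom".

madosam and fakrezag both have last vowel 'a' yet inflect differently (madosaoth, fakrezaggir), so the last vowel is not what conditions the rule; the final letter is.
"pepdunom" ends in -m. The stems ending in -m (madosam → madosaoth, zovminem → zovmineoth) drop the final letter and add -oth.
The other patterns: stems ending in -g double the final consonant and add -ir; stems ending in -z drop the final letter and add -en; stems ending in -t add -al.
So pepdunom → pepdunooth.

pepdunooth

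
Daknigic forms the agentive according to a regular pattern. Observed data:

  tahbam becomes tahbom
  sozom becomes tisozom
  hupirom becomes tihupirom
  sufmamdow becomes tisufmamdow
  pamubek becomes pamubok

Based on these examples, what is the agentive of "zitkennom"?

"zitkennom" has last vowel 'o'. The stems whose last vowel is 'o' (sozom → tisozom, hupirom → tihupirom, sufmamdow → tisufmamdow) add the prefix ti-.
The other pattern: stems whose last vowel is 'a' or 'e' change the last vowel to 'o'.
So zitkennom → tizitkennom.

tizitkennom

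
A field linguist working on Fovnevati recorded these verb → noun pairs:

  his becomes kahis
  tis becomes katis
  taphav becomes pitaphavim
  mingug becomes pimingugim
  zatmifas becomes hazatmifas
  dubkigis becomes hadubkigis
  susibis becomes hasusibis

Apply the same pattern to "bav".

kabav

his and zatmifas both end in -s yet inflect differently (kahis, hazatmifas), so the final letter is not what conditions the rule; the number of vowels is.
"bav" has 1 vowel. The stems with 1 vowel (his → kahis, tis → katis) add the prefix ka-.
So bav → kabav.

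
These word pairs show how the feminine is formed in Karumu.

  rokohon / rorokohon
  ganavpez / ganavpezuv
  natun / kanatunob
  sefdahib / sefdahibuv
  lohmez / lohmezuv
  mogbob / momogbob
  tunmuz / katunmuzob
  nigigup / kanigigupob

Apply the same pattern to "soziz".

sozizuv

natun and rokohon both end in -n yet inflect differently (kanatunob, rorokohon), so the final letter is not what conditions the rule; the last vowel is.
"soziz" has last vowel 'i'. The one such stem in the data (sefdahib → sefdahibuv) adds -uv, so the same rule applies.
The other patterns: stems whose last vowel is 'u' add ka- … -ob around the stem; stems whose last vowel is 'o' repeat the first consonant+vowel as a prefix.
So soziz → sozizuv.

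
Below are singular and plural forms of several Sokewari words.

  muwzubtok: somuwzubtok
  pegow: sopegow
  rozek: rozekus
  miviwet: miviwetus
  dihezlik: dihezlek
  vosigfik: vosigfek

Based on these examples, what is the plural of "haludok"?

sohaludok

muwzubtok and rozek both end in -k yet inflect differently (somuwzubtok, rozekus), so the final letter is not what conditions the rule; the last vowel is.
"haludok" has last vowel 'o'. The stems whose last vowel is 'o' (muwzubtok → somuwzubtok, pegow → sopegow) add the prefix so-.
So haludok → sohaludok.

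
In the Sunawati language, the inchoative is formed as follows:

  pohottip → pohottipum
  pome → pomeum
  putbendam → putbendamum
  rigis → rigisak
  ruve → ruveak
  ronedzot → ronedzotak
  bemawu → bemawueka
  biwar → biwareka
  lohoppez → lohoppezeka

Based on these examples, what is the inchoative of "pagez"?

pagezum

"pagez" begins with p-. The stems beginning with p- (pohottip → pohottipum, pome → pomeum, putbendam → putbendamum) add -um.
The other patterns: stems beginning with r- add -ak; stems beginning with b- or l- add -eka.
So pagez → pagezum.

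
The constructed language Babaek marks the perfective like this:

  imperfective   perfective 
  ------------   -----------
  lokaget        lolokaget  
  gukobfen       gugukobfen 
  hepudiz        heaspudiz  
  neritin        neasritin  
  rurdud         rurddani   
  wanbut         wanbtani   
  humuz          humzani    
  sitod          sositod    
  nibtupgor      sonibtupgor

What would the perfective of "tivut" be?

"tivut" has last vowel 'u'. The stems whose last vowel is 'u' (rurdud → rurddani, wanbut → wanbtani, humuz → humzani) delete the last vowel and add -ani.
The other patterns: stems whose last vowel is 'e' repeat the first consonant+vowel as a prefix; stems whose last vowel is 'i' insert -as- after the first vowel; stems whose last vowel is 'o' add the prefix so-.
So tivut → tivtani.

tivtani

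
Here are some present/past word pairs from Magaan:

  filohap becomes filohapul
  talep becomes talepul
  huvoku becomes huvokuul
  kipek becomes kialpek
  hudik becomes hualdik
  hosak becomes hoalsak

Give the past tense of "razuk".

raalzuk

talep and kipek both have last vowel 'e' yet inflect differently (talepul, kialpek), so the last vowel is not what conditions the rule; the final letter is.
"razuk" ends in -k. The stems ending in -k (kipek → kialpek, hudik → hualdik, hosak → hoalsak) insert -al- after the first vowel.
The other pattern: stems ending in -p or -u add -ul.
So razuk → raalzuk.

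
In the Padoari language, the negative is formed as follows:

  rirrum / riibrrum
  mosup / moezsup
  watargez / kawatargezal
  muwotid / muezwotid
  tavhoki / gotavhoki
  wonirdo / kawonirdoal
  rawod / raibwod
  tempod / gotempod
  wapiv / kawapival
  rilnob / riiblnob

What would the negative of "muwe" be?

"muwe" begins with m-. The stems beginning with m- (muwotid → muezwotid, mosup → moezsup) insert -ez- after the first vowel.
So muwe → muezwe.

muezwe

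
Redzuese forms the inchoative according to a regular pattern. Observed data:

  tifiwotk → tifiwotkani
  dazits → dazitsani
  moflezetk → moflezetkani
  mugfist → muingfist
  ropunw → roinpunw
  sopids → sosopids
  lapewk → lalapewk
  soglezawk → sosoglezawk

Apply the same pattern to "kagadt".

kakagadt

"kagadt" has second-to-last letter 'd'. The one such stem in the data (sopids → sosopids) repeats the first consonant+vowel as a prefix (as do lapewk, soglezawk), so the same rule applies.
So kagadt → kakagadt.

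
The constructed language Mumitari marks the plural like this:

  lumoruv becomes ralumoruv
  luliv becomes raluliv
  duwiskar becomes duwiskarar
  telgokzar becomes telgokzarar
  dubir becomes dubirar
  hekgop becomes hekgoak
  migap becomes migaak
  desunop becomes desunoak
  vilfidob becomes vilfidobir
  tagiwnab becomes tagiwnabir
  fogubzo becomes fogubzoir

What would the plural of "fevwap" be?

"fevwap" ends in -p. The stems ending in -p (hekgop → hekgoak, migap → migaak, desunop → desunoak) drop the final letter and add -ak.
The other patterns: stems ending in -v add the prefix ra-; stems ending in -r add -ar; stems ending in -b or -o add -ir.
So fevwap → fevwaak.

fevwaak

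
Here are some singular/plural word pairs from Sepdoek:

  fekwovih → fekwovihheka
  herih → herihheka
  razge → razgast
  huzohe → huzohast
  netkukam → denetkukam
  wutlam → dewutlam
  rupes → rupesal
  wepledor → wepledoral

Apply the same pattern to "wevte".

wevtast

razge and rupes both have last vowel 'e' yet inflect differently (razgast, rupesal), so the last vowel is not what conditions the rule; the final letter is.
"wevte" ends in -e. The stems ending in -e (razge → razgast, huzohe → huzohast) drop the final letter and add -ast.
The other patterns: stems ending in -h double the final consonant and add -eka; stems ending in -m add the prefix de-; stems ending in -r or -s add -al.
So wevte → wevtast.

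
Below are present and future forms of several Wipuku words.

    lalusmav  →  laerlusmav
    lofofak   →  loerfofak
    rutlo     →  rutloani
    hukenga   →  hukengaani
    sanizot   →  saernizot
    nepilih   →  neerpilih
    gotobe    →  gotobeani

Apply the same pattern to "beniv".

lalusmav and hukenga both have last vowel 'a' yet inflect differently (laerlusmav, hukengaani), so the last vowel is not what conditions the rule; whether the stem ends in a vowel or a consonant is.
"beniv" ends in a consonant. The stems ending in a consonant (lalusmav → laerlusmav, nepilih → neerpilih, sanizot → saernizot) insert -er- after the first vowel.
The other pattern: stems ending in a vowel add -ani.
So beniv → beerniv.

beerniv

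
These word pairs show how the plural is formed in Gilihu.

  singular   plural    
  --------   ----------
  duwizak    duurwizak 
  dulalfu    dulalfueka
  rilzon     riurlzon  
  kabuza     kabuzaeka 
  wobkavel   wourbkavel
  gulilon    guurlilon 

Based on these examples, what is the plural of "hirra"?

duwizak and kabuza both have last vowel 'a' yet inflect differently (duurwizak, kabuzaeka), so the last vowel is not what conditions the rule; whether the stem ends in a vowel or a consonant is.
"hirra" ends in a vowel. The stems ending in a vowel (dulalfu → dulalfueka, kabuza → kabuzaeka) add -eka.
So hirra → hirraeka.

hirraeka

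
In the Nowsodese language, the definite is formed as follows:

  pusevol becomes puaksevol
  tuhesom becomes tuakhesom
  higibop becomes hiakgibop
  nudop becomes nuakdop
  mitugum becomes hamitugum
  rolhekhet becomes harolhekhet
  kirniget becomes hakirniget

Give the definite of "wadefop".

waakdefop

"wadefop" has last vowel 'o'. The stems whose last vowel is 'o' (pusevol → puaksevol, tuhesom → tuakhesom, higibop → hiakgibop) insert -ak- after the first vowel.
So wadefop → waakdefop.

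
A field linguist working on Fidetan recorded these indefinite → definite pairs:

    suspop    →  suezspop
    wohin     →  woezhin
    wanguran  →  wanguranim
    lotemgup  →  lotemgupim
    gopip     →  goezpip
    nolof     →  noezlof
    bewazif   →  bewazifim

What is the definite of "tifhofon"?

tifhofonim

wohin and wanguran both end in -n yet inflect differently (woezhin, wanguranim), so the final letter is not what conditions the rule; the number of vowels is.
"tifhofon" has 3 vowels. The stems with 3 vowels (wanguran → wanguranim, bewazif → bewazifim, lotemgup → lotemgupim) add -im.
So tifhofon → tifhofonim.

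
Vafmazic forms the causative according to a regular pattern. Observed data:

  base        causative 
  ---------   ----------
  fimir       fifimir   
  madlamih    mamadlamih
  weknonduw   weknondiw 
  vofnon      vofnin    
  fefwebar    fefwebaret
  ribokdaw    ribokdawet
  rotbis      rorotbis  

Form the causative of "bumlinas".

bumlinaset

fimir and fefwebar both end in -r yet inflect differently (fifimir, fefwebaret), so the final letter is not what conditions the rule; the last vowel is.
"bumlinas" has last vowel 'a'. The stems whose last vowel is 'a' (ribokdaw → ribokdawet, fefwebar → fefwebaret) add -et.
The other patterns: stems whose last vowel is 'i' repeat the first consonant+vowel as a prefix; stems whose last vowel is 'o' or 'u' change the last vowel to 'i'.
So bumlinas → bumlinaset.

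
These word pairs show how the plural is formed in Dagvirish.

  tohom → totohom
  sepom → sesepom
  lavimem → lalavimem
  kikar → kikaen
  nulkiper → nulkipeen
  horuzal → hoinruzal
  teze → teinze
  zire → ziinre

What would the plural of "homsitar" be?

lavimem and nulkiper both have last vowel 'e' yet inflect differently (lalavimem, nulkipeen), so the last vowel is not what conditions the rule; the final letter is.
"homsitar" ends in -r. The stems ending in -r (kikar → kikaen, nulkiper → nulkipeen) drop the final letter and add -en.
So homsitar → homsitaen.

homsitaen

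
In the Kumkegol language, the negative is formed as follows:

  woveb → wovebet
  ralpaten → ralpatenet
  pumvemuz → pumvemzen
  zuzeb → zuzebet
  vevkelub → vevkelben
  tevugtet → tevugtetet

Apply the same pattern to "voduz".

vodzen

"voduz" has last vowel 'u'. The stems whose last vowel is 'u' (pumvemuz → pumvemzen, vevkelub → vevkelben) delete the last vowel and add -en.
The other pattern: stems whose last vowel is 'e' add -et.
So voduz → vodzen.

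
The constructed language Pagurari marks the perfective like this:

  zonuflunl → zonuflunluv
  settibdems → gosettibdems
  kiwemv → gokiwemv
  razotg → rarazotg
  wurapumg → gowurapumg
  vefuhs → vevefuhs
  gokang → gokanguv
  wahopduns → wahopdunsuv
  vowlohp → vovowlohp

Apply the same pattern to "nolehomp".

gonolehomp

settibdems and wahopduns both end in -s yet inflect differently (gosettibdems, wahopdunsuv), so the final letter is not what conditions the rule; the second-to-last letter is.
"nolehomp" has second-to-last letter 'm'. The stems whose second-to-last letter is 'm' (settibdems → gosettibdems, kiwemv → gokiwemv, wurapumg → gowurapumg) add the prefix go-.
So nolehomp → gonolehomp.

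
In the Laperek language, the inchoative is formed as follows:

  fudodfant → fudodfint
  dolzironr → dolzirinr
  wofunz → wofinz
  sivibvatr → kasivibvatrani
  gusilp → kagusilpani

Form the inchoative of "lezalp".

kalezalpani

dolzironr and sivibvatr both end in -r yet inflect differently (dolzirinr, kasivibvatrani), so the final letter is not what conditions the rule; the second-to-last letter is.
"lezalp" has second-to-last letter 'l'. The one such stem in the data (gusilp → kagusilpani) adds ka- … -ani around the stem, so the same rule applies.
So lezalp → kalezalpani.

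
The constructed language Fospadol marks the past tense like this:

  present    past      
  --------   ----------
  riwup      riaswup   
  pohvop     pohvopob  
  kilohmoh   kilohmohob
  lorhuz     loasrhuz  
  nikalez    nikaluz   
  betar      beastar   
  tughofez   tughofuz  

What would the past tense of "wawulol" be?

wawulolob

tughofez and lorhuz both end in -z yet inflect differently (tughofuz, loasrhuz), so the final letter is not what conditions the rule; the last vowel is.
"wawulol" has last vowel 'o'. The stems whose last vowel is 'o' (pohvop → pohvopob, kilohmoh → kilohmohob) add -ob.
The other patterns: stems whose last vowel is 'e' change the last vowel to 'u'; stems whose last vowel is 'a' or 'u' insert -as- after the first vowel.
So wawulol → wawulolob.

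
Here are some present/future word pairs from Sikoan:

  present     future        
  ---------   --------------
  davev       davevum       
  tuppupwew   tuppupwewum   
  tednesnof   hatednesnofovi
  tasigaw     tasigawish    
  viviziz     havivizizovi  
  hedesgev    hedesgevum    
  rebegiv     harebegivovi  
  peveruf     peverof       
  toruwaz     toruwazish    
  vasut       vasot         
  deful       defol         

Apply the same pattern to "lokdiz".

halokdizovi

"lokdiz" has last vowel 'i'. The stems whose last vowel is 'i' (viviziz → havivizizovi, rebegiv → harebegivovi) add ha- … -ovi around the stem.
So lokdiz → halokdizovi.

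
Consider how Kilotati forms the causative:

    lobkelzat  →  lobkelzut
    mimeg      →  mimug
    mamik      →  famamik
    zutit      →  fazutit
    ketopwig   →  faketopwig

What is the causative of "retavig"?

lobkelzat and zutit both end in -t yet inflect differently (lobkelzut, fazutit), so the final letter is not what conditions the rule; the last vowel is.
"retavig" has last vowel 'i'. The stems whose last vowel is 'i' (mamik → famamik, zutit → fazutit, ketopwig → faketopwig) add the prefix fa-.
The other pattern: stems whose last vowel is 'a' or 'e' change the last vowel to 'u'.
So retavig → faretavig.

faretavig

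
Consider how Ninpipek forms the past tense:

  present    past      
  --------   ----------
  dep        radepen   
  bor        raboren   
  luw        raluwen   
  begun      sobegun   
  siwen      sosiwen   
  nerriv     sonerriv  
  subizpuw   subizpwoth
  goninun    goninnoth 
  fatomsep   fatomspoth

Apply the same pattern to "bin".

luw and subizpuw both end in -w yet inflect differently (raluwen, subizpwoth), so the final letter is not what conditions the rule; the number of vowels is.
"bin" has 1 vowel. The stems with 1 vowel (dep → radepen, bor → raboren, luw → raluwen) add ra- … -en around the stem.
So bin → rabinen.

rabinen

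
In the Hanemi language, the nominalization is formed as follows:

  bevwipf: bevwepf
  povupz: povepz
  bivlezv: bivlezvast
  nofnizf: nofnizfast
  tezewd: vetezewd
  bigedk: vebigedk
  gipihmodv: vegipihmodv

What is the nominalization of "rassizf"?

rassizfast

bevwipf and nofnizf both end in -f yet inflect differently (bevwepf, nofnizfast), so the final letter is not what conditions the rule; the second-to-last letter is.
"rassizf" has second-to-last letter 'z'. The stems whose second-to-last letter is 'z' (bivlezv → bivlezvast, nofnizf → nofnizfast) add -ast.
So rassizf → rassizfast.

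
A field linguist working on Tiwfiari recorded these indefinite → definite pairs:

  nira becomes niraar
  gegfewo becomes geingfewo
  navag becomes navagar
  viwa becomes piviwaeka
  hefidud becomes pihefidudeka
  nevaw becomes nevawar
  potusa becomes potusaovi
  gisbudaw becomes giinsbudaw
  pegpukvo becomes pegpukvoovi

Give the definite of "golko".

"golko" begins with g-. The stems beginning with g- (gegfewo → geingfewo, gisbudaw → giinsbudaw) insert -in- after the first vowel.
The other patterns: stems beginning with p- add -ovi; stems beginning with n- add -ar; stems beginning with h- or v- add pi- … -eka around the stem.
So golko → goinlko.

goinlko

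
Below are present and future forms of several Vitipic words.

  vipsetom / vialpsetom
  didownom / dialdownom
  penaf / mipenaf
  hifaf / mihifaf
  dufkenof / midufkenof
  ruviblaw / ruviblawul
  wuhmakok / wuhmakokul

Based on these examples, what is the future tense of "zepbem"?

zealpbem

"zepbem" ends in -m. The stems ending in -m (vipsetom → vialpsetom, didownom → dialdownom) insert -al- after the first vowel.
The other patterns: stems ending in -f add the prefix mi-; stems ending in -k or -w add -ul.
So zepbem → zealpbem.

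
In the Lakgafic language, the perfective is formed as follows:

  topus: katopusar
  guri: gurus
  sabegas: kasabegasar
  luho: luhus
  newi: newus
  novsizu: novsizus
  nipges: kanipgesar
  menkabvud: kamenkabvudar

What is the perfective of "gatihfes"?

kagatihfesar

novsizu and topus both have last vowel 'u' yet inflect differently (novsizus, katopusar), so the last vowel is not what conditions the rule; whether the stem ends in a vowel or a consonant is.
"gatihfes" ends in a consonant. The stems ending in a consonant (sabegas → kasabegasar, nipges → kanipgesar, topus → katopusar) add ka- … -ar around the stem.
The other pattern: stems ending in a vowel drop the final letter and add -us.
So gatihfes → kagatihfesar.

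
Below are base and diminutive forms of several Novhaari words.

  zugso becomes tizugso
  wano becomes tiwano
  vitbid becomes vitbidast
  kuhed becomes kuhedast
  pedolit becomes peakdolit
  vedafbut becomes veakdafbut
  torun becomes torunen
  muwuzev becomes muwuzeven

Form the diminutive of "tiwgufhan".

tiwgufhanen

vitbid and pedolit both have last vowel 'i' yet inflect differently (vitbidast, peakdolit), so the last vowel is not what conditions the rule; the final letter is.
"tiwgufhan" ends in -n. The one such stem in the data (torun → torunen) adds -en, so the same rule applies.
So tiwgufhan → tiwgufhanen.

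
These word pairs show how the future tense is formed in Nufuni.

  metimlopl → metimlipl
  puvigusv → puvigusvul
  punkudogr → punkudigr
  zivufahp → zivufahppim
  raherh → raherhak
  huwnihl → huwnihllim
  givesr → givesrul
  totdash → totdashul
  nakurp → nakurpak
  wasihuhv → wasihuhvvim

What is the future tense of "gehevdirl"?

"gehevdirl" has second-to-last letter 'r'. The stems whose second-to-last letter is 'r' (raherh → raherhak, nakurp → nakurpak) add -ak.
So gehevdirl → gehevdirlak.

gehevdirlak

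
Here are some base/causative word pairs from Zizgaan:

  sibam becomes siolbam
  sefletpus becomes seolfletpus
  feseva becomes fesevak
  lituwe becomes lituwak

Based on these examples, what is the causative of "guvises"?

guolvises

sibam and feseva both have last vowel 'a' yet inflect differently (siolbam, fesevak), so the last vowel is not what conditions the rule; whether the stem ends in a vowel or a consonant is.
"guvises" ends in a consonant. The stems ending in a consonant (sibam → siolbam, sefletpus → seolfletpus) insert -ol- after the first vowel.
The other pattern: stems ending in a vowel drop the final letter and add -ak.
So guvises → guolvises.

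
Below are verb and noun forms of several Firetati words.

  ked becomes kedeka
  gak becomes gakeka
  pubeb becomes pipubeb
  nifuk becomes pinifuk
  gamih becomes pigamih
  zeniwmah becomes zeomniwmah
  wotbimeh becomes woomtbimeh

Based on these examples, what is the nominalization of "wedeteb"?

weomdeteb

"wedeteb" has 3 vowels. The stems with 3 vowels (zeniwmah → zeomniwmah, wotbimeh → woomtbimeh) insert -om- after the first vowel.
The other patterns: stems with 1 vowel add -eka; stems with 2 vowels add the prefix pi-.
So wedeteb → weomdeteb.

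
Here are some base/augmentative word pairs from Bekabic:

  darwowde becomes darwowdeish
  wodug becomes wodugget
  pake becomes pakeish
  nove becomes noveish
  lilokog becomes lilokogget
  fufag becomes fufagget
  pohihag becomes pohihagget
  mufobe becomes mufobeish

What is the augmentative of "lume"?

lumeish

pake and pohihag both begin with p- yet inflect differently (pakeish, pohihagget), so the first letter is not what conditions the rule; the final letter is.
"lume" ends in -e. The stems ending in -e (mufobe → mufobeish, darwowde → darwowdeish, pake → pakeish) add -ish.
The other pattern: stems ending in -g double the final consonant and add -et.
So lume → lumeish.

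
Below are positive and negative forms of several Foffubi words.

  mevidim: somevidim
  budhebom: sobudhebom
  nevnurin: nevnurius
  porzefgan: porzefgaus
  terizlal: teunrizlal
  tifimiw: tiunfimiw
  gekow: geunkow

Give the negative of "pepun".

mevidim and nevnurin both have last vowel 'i' yet inflect differently (somevidim, nevnurius), so the last vowel is not what conditions the rule; the final letter is.
"pepun" ends in -n. The stems ending in -n (nevnurin → nevnurius, porzefgan → porzefgaus) drop the final letter and add -us.
So pepun → pepuus.

pepuus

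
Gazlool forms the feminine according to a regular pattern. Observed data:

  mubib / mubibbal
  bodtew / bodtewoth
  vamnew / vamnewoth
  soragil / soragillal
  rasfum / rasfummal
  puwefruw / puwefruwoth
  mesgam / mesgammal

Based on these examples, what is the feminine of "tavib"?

tavibbal

"tavib" ends in -b. The one such stem in the data (mubib → mubibbal) doubles the final consonant and adds -al (as do mesgam, rasfum), so the same rule applies.
The other pattern: stems ending in -w add -oth.
So tavib → tavibbal.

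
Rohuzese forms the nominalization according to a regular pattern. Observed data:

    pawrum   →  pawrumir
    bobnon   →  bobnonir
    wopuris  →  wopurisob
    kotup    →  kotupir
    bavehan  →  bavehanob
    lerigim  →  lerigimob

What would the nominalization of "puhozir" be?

puhozirob

lerigim and pawrum both end in -m yet inflect differently (lerigimob, pawrumir), so the final letter is not what conditions the rule; the number of vowels is.
"puhozir" has 3 vowels. The stems with 3 vowels (lerigim → lerigimob, wopuris → wopurisob, bavehan → bavehanob) add -ob.
The other pattern: stems with 2 vowels add -ir.
So puhozir → puhozirob.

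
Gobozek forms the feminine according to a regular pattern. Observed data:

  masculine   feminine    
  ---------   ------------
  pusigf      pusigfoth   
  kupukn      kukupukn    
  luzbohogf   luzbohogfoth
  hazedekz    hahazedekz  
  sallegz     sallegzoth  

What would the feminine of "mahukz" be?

sallegz and hazedekz both end in -z yet inflect differently (sallegzoth, hahazedekz), so the final letter is not what conditions the rule; the second-to-last letter is.
"mahukz" has second-to-last letter 'k'. The stems whose second-to-last letter is 'k' (hazedekz → hahazedekz, kupukn → kukupukn) repeat the first consonant+vowel as a prefix.
The other pattern: stems whose second-to-last letter is 'g' add -oth.
So mahukz → mamahukz.

mamahukz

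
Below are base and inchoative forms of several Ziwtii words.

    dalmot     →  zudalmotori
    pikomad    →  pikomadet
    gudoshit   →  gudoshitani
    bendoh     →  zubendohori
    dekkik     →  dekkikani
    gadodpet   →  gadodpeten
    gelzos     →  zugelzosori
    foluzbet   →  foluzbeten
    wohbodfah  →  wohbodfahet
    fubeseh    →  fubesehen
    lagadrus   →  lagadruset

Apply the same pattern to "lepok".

gudoshit and dalmot both end in -t yet inflect differently (gudoshitani, zudalmotori), so the final letter is not what conditions the rule; the last vowel is.
"lepok" has last vowel 'o'. The stems whose last vowel is 'o' (bendoh → zubendohori, gelzos → zugelzosori, dalmot → zudalmotori) add zu- … -ori around the stem.
The other patterns: stems whose last vowel is 'i' add -ani; stems whose last vowel is 'a' or 'u' add -et; stems whose last vowel is 'e' add -en.
So lepok → zulepokori.

zulepokori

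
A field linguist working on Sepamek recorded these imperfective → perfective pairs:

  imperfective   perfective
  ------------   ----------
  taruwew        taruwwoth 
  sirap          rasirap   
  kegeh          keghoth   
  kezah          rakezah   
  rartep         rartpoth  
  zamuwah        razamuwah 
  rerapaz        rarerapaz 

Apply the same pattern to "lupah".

ralupah

rartep and sirap both end in -p yet inflect differently (rartpoth, rasirap), so the final letter is not what conditions the rule; the last vowel is.
"lupah" has last vowel 'a'. The stems whose last vowel is 'a' (rerapaz → rarerapaz, sirap → rasirap, zamuwah → razamuwah) add the prefix ra-.
The other pattern: stems whose last vowel is 'e' delete the last vowel and add -oth.
So lupah → ralupah.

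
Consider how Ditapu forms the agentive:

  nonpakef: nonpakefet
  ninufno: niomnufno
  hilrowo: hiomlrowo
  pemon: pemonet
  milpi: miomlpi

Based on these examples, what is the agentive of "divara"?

pemon and ninufno both have last vowel 'o' yet inflect differently (pemonet, niomnufno), so the last vowel is not what conditions the rule; whether the stem ends in a vowel or a consonant is.
"divara" ends in a vowel. The stems ending in a vowel (ninufno → niomnufno, hilrowo → hiomlrowo, milpi → miomlpi) insert -om- after the first vowel.
The other pattern: stems ending in a consonant add -et.
So divara → diomvara.

diomvara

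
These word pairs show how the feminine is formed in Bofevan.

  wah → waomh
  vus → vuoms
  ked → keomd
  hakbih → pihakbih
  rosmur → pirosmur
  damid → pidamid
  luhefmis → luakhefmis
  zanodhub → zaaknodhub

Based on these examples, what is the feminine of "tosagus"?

wah and hakbih both end in -h yet inflect differently (waomh, pihakbih), so the final letter is not what conditions the rule; the number of vowels is.
"tosagus" has 3 vowels. The stems with 3 vowels (luhefmis → luakhefmis, zanodhub → zaaknodhub) insert -ak- after the first vowel.
The other patterns: stems with 1 vowel insert -om- after the first vowel; stems with 2 vowels add the prefix pi-.
So tosagus → toaksagus.

toaksagus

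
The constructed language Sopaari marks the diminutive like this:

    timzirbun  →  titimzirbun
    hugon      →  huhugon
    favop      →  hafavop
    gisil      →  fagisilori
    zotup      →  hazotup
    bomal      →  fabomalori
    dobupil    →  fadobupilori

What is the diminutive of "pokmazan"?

popokmazan

"pokmazan" ends in -n. The stems ending in -n (hugon → huhugon, timzirbun → titimzirbun) repeat the first consonant+vowel as a prefix.
The other patterns: stems ending in -l add fa- … -ori around the stem; stems ending in -p add the prefix ha-.
So pokmazan → popokmazan.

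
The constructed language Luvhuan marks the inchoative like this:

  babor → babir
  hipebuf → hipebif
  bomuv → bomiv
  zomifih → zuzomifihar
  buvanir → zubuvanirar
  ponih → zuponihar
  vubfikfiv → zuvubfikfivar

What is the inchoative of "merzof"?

merzif

buvanir and babor both end in -r yet inflect differently (zubuvanirar, babir), so the final letter is not what conditions the rule; the last vowel is.
"merzof" has last vowel 'o'. The one such stem in the data (babor → babir) changes the last vowel to 'i' (as do hipebuf, bomuv), so the same rule applies.
The other pattern: stems whose last vowel is 'i' add zu- … -ar around the stem.
So merzof → merzif.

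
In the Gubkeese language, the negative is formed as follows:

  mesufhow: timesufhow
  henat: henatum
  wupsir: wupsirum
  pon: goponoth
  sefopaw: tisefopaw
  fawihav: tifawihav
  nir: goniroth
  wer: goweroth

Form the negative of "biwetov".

tibiwetov

nir and wupsir both end in -r yet inflect differently (goniroth, wupsirum), so the final letter is not what conditions the rule; the number of vowels is.
"biwetov" has 3 vowels. The stems with 3 vowels (mesufhow → timesufhow, fawihav → tifawihav, sefopaw → tisefopaw) add the prefix ti-.
The other patterns: stems with 1 vowel add go- … -oth around the stem; stems with 2 vowels add -um.
So biwetov → tibiwetov.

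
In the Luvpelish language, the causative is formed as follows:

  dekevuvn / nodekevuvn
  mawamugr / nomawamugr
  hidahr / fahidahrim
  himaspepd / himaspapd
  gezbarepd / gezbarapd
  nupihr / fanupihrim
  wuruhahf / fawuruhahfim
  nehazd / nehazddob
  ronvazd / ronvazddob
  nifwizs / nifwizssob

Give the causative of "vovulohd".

"vovulohd" has second-to-last letter 'h'. The stems whose second-to-last letter is 'h' (wuruhahf → fawuruhahfim, hidahr → fahidahrim, nupihr → fanupihrim) add fa- … -im around the stem.
So vovulohd → favovulohdim.

favovulohdim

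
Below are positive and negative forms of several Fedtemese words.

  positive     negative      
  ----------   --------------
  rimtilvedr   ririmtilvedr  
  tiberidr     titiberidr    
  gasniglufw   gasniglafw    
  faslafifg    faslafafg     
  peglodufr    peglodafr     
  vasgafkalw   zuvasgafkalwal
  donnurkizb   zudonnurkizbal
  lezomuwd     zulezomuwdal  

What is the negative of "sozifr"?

sozafr

rimtilvedr and peglodufr both end in -r yet inflect differently (ririmtilvedr, peglodafr), so the final letter is not what conditions the rule; the second-to-last letter is.
"sozifr" has second-to-last letter 'f'. The stems whose second-to-last letter is 'f' (gasniglufw → gasniglafw, faslafifg → faslafafg, peglodufr → peglodafr) change the last vowel to 'a'.
So sozifr → sozafr.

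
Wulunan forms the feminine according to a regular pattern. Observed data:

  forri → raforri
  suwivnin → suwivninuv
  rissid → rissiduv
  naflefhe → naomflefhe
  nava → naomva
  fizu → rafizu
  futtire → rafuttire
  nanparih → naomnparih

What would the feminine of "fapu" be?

futtire and naflefhe both end in -e yet inflect differently (rafuttire, naomflefhe), so the final letter is not what conditions the rule; the first letter is.
"fapu" begins with f-. The stems beginning with f- (fizu → rafizu, futtire → rafuttire, forri → raforri) add the prefix ra-.
The other patterns: stems beginning with n- insert -om- after the first vowel; stems beginning with r- or s- add -uv.
So fapu → rafapu.

rafapu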